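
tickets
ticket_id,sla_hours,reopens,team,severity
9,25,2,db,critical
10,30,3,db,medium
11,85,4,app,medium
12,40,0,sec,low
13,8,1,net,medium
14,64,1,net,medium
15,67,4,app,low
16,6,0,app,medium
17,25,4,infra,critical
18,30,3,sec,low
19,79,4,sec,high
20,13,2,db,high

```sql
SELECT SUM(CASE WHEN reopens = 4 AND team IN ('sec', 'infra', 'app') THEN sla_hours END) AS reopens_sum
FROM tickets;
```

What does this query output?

256

ticket_id=9: ✗
ticket_id=10: ✗
ticket_id=11: ✓ → 85
ticket_id=12: ✗
ticket_id=13: ✗
ticket_id=14: ✗
ticket_id=15: ✓ → 67
ticket_id=16: ✗
ticket_id=17: ✓ → 25
ticket_id=18: ✗
ticket_id=19: ✓ → 79
ticket_id=20: ✗
reopens_sum = 85 + 67 + 25 + 79 = 256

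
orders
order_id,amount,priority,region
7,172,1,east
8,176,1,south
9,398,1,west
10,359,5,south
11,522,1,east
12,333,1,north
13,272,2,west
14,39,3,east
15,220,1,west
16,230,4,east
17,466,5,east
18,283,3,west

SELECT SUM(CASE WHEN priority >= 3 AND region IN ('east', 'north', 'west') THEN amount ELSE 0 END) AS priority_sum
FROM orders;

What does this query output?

order_id=7: ✗
order_id=8: ✗
order_id=9: ✗
order_id=10: ✗
order_id=11: ✗
order_id=12: ✗
order_id=13: ✗
order_id=14: ✓ → 39
order_id=15: ✗
order_id=16: ✓ → 230
order_id=17: ✓ → 466
order_id=18: ✓ → 283
priority_sum = 39 + 230 + 466 + 283 = 1018

1018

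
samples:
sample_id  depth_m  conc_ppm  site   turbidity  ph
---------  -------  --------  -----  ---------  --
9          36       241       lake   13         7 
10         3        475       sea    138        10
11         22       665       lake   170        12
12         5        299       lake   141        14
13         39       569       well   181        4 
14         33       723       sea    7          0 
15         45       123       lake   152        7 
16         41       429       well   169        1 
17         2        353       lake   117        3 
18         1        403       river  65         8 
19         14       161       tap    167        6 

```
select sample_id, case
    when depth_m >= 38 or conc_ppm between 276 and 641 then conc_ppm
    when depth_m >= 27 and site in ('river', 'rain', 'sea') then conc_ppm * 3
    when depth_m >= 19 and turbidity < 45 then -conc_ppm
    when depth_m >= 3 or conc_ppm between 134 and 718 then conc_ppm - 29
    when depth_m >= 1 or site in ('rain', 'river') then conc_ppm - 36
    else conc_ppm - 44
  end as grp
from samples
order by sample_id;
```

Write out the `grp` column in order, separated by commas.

-241, 475, 636, 299, 569, 2169, 123, 429, 353, 403, 132

sample_id=9: depth_m >= 19 and turbidity < 45 → -241
sample_id=10: depth_m >= 38 or conc_ppm between 276 and 641 → 475
sample_id=11: depth_m >= 3 or conc_ppm between 134 and 718 → 636
sample_id=12: depth_m >= 38 or conc_ppm between 276 and 641 → 299
sample_id=13: depth_m >= 38 or conc_ppm between 276 and 641 → 569
sample_id=14: depth_m >= 27 and site in ('river', 'rain', 'sea') → 2169
sample_id=15: depth_m >= 38 or conc_ppm between 276 and 641 → 123
sample_id=16: depth_m >= 38 or conc_ppm between 276 and 641 → 429
sample_id=17: depth_m >= 38 or conc_ppm between 276 and 641 → 353
sample_id=18: depth_m >= 38 or conc_ppm between 276 and 641 → 403
sample_id=19: depth_m >= 3 or conc_ppm between 134 and 718 → 132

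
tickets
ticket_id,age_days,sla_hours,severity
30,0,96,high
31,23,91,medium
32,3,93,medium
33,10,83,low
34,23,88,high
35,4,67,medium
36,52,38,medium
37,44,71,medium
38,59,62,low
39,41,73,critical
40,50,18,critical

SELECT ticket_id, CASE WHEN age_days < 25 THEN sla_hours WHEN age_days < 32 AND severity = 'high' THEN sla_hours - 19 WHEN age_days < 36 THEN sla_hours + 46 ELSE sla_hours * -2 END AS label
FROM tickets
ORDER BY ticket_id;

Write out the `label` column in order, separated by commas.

96, 91, 93, 83, 88, 67, -76, -142, -124, -146, -36

ticket_id=30: age_days < 25 → 96
ticket_id=31: age_days < 25 → 91
ticket_id=32: age_days < 25 → 93
ticket_id=33: age_days < 25 → 83
ticket_id=34: age_days < 25 → 88
ticket_id=35: age_days < 25 → 67
ticket_id=36: ELSE → -76
ticket_id=37: ELSE → -142
ticket_id=38: ELSE → -124
ticket_id=39: ELSE → -146
ticket_id=40: ELSE → -36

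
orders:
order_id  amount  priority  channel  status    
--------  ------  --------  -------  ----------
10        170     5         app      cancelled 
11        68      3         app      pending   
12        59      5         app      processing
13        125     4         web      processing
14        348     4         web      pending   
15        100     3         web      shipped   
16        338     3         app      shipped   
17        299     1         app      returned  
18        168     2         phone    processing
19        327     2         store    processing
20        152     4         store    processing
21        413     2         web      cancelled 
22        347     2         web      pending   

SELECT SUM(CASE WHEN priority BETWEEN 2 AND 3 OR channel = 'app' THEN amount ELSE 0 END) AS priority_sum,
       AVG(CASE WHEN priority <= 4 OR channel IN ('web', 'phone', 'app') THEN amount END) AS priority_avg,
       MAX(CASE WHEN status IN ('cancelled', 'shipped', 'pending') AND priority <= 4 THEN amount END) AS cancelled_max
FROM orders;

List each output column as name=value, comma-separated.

[priority_sum: priority BETWEEN 2 AND 3 OR channel = 'app']
order_id=10: ✓ → 170
order_id=11: ✓ → 68
order_id=12: ✓ → 59
order_id=13: ✗
order_id=14: ✗
order_id=15: ✓ → 100
order_id=16: ✓ → 338
order_id=17: ✓ → 299
order_id=18: ✓ → 168
order_id=19: ✓ → 327
order_id=20: ✗
order_id=21: ✓ → 413
order_id=22: ✓ → 347
priority_sum = 170 + 68 + 59 + 100 + 338 + 299 + 168 + 327 + 413 + 347 = 2289
—
[priority_avg: priority <= 4 OR channel IN ('web', 'phone', 'app')]
order_id=10: ✓ → 170
order_id=11: ✓ → 68
order_id=12: ✓ → 59
order_id=13: ✓ → 125
order_id=14: ✓ → 348
order_id=15: ✓ → 100
order_id=16: ✓ → 338
order_id=17: ✓ → 299
order_id=18: ✓ → 168
order_id=19: ✓ → 327
order_id=20: ✓ → 152
order_id=21: ✓ → 413
order_id=22: ✓ → 347
priority_avg = (170 + 68 + 59 + 125 + 348 + 100 + 338 + 299 + 168 + 327 + 152 + 413 + 347) / 13 = 224.1538461538
—
[cancelled_max: status IN ('cancelled', 'shipped', 'pending') AND priority <= 4]
order_id=10: ✗
order_id=11: ✓ → 68
order_id=12: ✗
order_id=13: ✗
order_id=14: ✓ → 348
order_id=15: ✓ → 100
order_id=16: ✓ → 338
order_id=17: ✗
order_id=18: ✗
order_id=19: ✗
order_id=20: ✗
order_id=21: ✓ → 413
order_id=22: ✓ → 347
cancelled_max = MAX(68, 348, 100, 338, 413, 347) = 413

priority_sum=2289, priority_avg=224.1538461538, cancelled_max=413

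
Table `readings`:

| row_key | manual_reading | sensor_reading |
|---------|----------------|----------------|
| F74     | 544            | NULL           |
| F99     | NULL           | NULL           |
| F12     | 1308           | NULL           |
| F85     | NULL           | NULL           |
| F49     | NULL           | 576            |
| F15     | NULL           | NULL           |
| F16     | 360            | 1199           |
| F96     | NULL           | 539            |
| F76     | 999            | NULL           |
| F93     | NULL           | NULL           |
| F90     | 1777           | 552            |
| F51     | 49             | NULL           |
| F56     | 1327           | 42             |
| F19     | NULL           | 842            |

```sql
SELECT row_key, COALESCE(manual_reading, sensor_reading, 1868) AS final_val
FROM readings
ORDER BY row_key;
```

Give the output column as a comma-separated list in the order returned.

row_key=F12: manual_reading=1308 → 1308
row_key=F15: manual_reading=NULL, sensor_reading=NULL, → literal 1868 → 1868
row_key=F16: manual_reading=360 → 360
row_key=F19: manual_reading=NULL, sensor_reading=842 → 842
row_key=F49: manual_reading=NULL, sensor_reading=576 → 576
row_key=F51: manual_reading=49 → 49
row_key=F56: manual_reading=1327 → 1327
row_key=F74: manual_reading=544 → 544
row_key=F76: manual_reading=999 → 999
row_key=F85: manual_reading=NULL, sensor_reading=NULL, → literal 1868 → 1868
row_key=F90: manual_reading=1777 → 1777
row_key=F93: manual_reading=NULL, sensor_reading=NULL, → literal 1868 → 1868
row_key=F96: manual_reading=NULL, sensor_reading=539 → 539
row_key=F99: manual_reading=NULL, sensor_reading=NULL, → literal 1868 → 1868

1308, 1868, 360, 842, 576, 49, 1327, 544, 999, 1868, 1777, 1868, 539, 1868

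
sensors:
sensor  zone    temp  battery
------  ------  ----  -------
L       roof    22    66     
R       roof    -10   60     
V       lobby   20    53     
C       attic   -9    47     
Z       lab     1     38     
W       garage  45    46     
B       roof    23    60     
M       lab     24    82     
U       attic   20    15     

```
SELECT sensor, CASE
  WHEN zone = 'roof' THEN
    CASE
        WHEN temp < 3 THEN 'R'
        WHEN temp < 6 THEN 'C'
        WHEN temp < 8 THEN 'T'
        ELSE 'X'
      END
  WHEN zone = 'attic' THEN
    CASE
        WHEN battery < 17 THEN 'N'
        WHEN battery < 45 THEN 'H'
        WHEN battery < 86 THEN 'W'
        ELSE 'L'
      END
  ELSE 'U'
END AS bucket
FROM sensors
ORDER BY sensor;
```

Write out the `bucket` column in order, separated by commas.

X, W, X, U, R, N, U, U, U

sensor=B: zone='roof' → inner[ELSE] → X
sensor=C: zone='attic' → inner[battery < 86] → W
sensor=L: zone='roof' → inner[ELSE] → X
sensor=M: zone='lab' → outer ELSE → U
sensor=R: zone='roof' → inner[temp < 3] → R
sensor=U: zone='attic' → inner[battery < 17] → N
sensor=V: zone='lobby' → outer ELSE → U
sensor=W: zone='garage' → outer ELSE → U
sensor=Z: zone='lab' → outer ELSE → U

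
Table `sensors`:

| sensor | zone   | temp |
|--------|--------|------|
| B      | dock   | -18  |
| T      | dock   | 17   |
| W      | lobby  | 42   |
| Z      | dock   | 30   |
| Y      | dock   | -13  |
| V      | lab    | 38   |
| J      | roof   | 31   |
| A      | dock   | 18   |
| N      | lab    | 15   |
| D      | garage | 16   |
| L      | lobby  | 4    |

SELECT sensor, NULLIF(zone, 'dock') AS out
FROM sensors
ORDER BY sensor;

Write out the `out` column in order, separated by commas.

sensor=A: zone=dock vs dock: equal → NULL
sensor=B: zone=dock vs dock: equal → NULL
sensor=D: zone=garage vs dock: differ → garage
sensor=J: zone=roof vs dock: differ → roof
sensor=L: zone=lobby vs dock: differ → lobby
sensor=N: zone=lab vs dock: differ → lab
sensor=T: zone=dock vs dock: equal → NULL
sensor=V: zone=lab vs dock: differ → lab
sensor=W: zone=lobby vs dock: differ → lobby
sensor=Y: zone=dock vs dock: equal → NULL
sensor=Z: zone=dock vs dock: equal → NULL

NULL, NULL, garage, roof, lobby, lab, NULL, lab, lobby, NULL, NULL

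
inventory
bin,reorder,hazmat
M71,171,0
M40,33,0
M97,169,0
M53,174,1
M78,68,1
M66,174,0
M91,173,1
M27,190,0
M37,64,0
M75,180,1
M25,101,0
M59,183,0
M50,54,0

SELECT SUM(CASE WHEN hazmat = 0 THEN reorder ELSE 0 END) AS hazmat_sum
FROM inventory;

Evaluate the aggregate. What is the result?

1139

bin=M71: ✓ → 171
bin=M40: ✓ → 33
bin=M97: ✓ → 169
bin=M53: ✗
bin=M78: ✗
bin=M66: ✓ → 174
bin=M91: ✗
bin=M27: ✓ → 190
bin=M37: ✓ → 64
bin=M75: ✗
bin=M25: ✓ → 101
bin=M59: ✓ → 183
bin=M50: ✓ → 54
hazmat_sum = 171 + 33 + 169 + 174 + 190 + 64 + 101 + 183 + 54 = 1139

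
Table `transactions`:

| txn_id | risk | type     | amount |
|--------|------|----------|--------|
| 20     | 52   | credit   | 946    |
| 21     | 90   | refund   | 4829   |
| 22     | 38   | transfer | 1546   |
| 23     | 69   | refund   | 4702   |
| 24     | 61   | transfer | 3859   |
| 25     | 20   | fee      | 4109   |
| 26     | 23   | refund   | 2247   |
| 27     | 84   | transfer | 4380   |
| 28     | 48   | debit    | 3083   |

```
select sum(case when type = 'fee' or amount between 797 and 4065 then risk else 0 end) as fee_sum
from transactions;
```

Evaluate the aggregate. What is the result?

txn_id=20: ✓ → 52
txn_id=21: ✗
txn_id=22: ✓ → 38
txn_id=23: ✗
txn_id=24: ✓ → 61
txn_id=25: ✓ → 20
txn_id=26: ✓ → 23
txn_id=27: ✗
txn_id=28: ✓ → 48
fee_sum = 52 + 38 + 61 + 20 + 23 + 48 = 242

242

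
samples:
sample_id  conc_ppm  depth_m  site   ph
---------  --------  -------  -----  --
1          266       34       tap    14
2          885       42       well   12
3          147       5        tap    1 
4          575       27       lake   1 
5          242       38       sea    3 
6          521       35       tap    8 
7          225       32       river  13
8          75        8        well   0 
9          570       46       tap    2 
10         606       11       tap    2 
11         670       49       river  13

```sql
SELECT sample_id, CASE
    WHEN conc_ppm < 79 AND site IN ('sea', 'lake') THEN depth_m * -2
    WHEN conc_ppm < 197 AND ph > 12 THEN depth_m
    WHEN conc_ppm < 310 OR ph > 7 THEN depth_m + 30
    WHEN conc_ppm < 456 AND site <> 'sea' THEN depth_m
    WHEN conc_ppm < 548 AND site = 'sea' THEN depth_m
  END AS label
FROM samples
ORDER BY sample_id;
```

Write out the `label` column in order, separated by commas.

64, 72, 35, NULL, 68, 65, 62, 38, NULL, NULL, 79

sample_id=1: conc_ppm < 310 OR ph > 7 → 64
sample_id=2: conc_ppm < 310 OR ph > 7 → 72
sample_id=3: conc_ppm < 310 OR ph > 7 → 35
sample_id=4: (no match → NULL) → NULL
sample_id=5: conc_ppm < 310 OR ph > 7 → 68
sample_id=6: conc_ppm < 310 OR ph > 7 → 65
sample_id=7: conc_ppm < 310 OR ph > 7 → 62
sample_id=8: conc_ppm < 310 OR ph > 7 → 38
sample_id=9: (no match → NULL) → NULL
sample_id=10: (no match → NULL) → NULL
sample_id=11: conc_ppm < 310 OR ph > 7 → 79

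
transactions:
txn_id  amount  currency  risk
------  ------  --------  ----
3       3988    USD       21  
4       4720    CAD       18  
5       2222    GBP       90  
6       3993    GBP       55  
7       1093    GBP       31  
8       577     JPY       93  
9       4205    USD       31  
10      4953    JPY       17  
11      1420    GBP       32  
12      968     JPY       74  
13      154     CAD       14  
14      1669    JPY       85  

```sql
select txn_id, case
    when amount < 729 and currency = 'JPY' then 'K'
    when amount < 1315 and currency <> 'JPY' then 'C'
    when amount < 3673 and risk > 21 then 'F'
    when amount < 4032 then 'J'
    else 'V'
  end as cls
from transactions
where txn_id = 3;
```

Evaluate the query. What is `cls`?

J

txn_id = 3: amount=3988, currency=USD, risk=21.
amount < 729 and currency = 'JPY' → false
amount < 1315 and currency <> 'JPY' → false
amount < 3673 and risk > 21 → false
amount < 4032 → true → J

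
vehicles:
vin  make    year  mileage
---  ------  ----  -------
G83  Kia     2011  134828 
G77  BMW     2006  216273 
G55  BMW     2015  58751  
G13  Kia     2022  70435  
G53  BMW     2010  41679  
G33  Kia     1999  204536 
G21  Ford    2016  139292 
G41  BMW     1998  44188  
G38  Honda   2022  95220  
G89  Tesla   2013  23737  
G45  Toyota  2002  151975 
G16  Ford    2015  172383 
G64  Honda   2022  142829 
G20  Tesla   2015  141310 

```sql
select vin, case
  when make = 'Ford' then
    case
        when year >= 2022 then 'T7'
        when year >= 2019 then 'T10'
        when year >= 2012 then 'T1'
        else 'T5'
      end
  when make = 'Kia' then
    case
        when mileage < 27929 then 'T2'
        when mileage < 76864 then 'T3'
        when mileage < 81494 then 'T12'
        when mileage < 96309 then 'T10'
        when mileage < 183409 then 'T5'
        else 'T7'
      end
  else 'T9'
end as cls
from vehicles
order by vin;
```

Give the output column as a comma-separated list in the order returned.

T3, T1, T9, T1, T7, T9, T9, T9, T9, T9, T9, T9, T5, T9

vin=G13: make='Kia' → inner[mileage < 76864] → T3
vin=G16: make='Ford' → inner[year >= 2012] → T1
vin=G20: make='Tesla' → outer ELSE → T9
vin=G21: make='Ford' → inner[year >= 2012] → T1
vin=G33: make='Kia' → inner[ELSE] → T7
vin=G38: make='Honda' → outer ELSE → T9
vin=G41: make='BMW' → outer ELSE → T9
vin=G45: make='Toyota' → outer ELSE → T9
vin=G53: make='BMW' → outer ELSE → T9
vin=G55: make='BMW' → outer ELSE → T9
vin=G64: make='Honda' → outer ELSE → T9
vin=G77: make='BMW' → outer ELSE → T9
vin=G83: make='Kia' → inner[mileage < 183409] → T5
vin=G89: make='Tesla' → outer ELSE → T9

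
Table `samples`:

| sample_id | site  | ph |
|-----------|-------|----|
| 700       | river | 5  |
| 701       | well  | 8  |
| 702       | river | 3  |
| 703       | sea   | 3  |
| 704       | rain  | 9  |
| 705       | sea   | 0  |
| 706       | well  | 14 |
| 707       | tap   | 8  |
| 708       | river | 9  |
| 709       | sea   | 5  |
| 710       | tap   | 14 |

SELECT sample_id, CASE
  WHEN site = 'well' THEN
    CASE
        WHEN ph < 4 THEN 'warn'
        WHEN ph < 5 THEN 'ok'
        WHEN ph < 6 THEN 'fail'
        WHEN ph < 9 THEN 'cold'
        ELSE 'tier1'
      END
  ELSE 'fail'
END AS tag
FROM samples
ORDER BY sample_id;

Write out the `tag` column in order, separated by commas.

sample_id=700: site='river' → outer ELSE → fail
sample_id=701: site='well' → inner[ph < 9] → cold
sample_id=702: site='river' → outer ELSE → fail
sample_id=703: site='sea' → outer ELSE → fail
sample_id=704: site='rain' → outer ELSE → fail
sample_id=705: site='sea' → outer ELSE → fail
sample_id=706: site='well' → inner[ELSE] → tier1
sample_id=707: site='tap' → outer ELSE → fail
sample_id=708: site='river' → outer ELSE → fail
sample_id=709: site='sea' → outer ELSE → fail
sample_id=710: site='tap' → outer ELSE → fail

fail, cold, fail, fail, fail, fail, tier1, fail, fail, fail, fail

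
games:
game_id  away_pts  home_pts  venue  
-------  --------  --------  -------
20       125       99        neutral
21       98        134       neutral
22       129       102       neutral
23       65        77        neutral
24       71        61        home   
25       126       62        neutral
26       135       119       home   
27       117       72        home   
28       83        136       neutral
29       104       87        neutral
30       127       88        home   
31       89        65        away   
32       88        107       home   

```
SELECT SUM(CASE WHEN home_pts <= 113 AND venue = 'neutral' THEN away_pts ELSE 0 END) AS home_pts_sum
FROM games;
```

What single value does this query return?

549

game_id=20: ✓ → 125
game_id=21: ✗
game_id=22: ✓ → 129
game_id=23: ✓ → 65
game_id=24: ✗
game_id=25: ✓ → 126
game_id=26: ✗
game_id=27: ✗
game_id=28: ✗
game_id=29: ✓ → 104
game_id=30: ✗
game_id=31: ✗
game_id=32: ✗
home_pts_sum = 125 + 129 + 65 + 126 + 104 = 549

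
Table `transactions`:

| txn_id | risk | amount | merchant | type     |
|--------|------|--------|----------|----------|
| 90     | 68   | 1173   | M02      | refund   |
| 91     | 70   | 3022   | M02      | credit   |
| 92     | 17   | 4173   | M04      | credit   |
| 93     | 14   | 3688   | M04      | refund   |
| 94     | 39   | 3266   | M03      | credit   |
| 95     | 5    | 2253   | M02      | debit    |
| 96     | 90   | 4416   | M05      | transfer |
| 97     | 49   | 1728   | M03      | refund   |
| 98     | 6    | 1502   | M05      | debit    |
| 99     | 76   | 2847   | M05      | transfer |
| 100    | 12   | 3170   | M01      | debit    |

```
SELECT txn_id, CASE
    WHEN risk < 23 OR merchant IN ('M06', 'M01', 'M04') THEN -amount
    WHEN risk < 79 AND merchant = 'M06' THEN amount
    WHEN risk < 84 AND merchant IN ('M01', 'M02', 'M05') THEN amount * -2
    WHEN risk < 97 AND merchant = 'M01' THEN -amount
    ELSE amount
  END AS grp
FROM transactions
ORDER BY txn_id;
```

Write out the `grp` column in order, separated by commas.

-2346, -6044, -4173, -3688, 3266, -2253, 4416, 1728, -1502, -5694, -3170

txn_id=90: risk < 84 AND merchant IN ('M01', 'M02', 'M05') → -2346
txn_id=91: risk < 84 AND merchant IN ('M01', 'M02', 'M05') → -6044
txn_id=92: risk < 23 OR merchant IN ('M06', 'M01', 'M04') → -4173
txn_id=93: risk < 23 OR merchant IN ('M06', 'M01', 'M04') → -3688
txn_id=94: ELSE → 3266
txn_id=95: risk < 23 OR merchant IN ('M06', 'M01', 'M04') → -2253
txn_id=96: ELSE → 4416
txn_id=97: ELSE → 1728
txn_id=98: risk < 23 OR merchant IN ('M06', 'M01', 'M04') → -1502
txn_id=99: risk < 84 AND merchant IN ('M01', 'M02', 'M05') → -5694
txn_id=100: risk < 23 OR merchant IN ('M06', 'M01', 'M04') → -3170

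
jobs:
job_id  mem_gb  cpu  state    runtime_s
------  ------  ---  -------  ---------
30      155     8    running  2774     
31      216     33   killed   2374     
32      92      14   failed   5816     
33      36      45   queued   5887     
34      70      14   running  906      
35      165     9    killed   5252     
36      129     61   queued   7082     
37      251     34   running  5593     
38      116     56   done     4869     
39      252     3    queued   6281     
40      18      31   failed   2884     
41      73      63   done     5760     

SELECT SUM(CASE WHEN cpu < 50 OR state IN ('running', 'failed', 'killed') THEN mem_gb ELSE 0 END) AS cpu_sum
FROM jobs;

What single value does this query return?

1255

job_id=30: ✓ → 155
job_id=31: ✓ → 216
job_id=32: ✓ → 92
job_id=33: ✓ → 36
job_id=34: ✓ → 70
job_id=35: ✓ → 165
job_id=36: ✗
job_id=37: ✓ → 251
job_id=38: ✗
job_id=39: ✓ → 252
job_id=40: ✓ → 18
job_id=41: ✗
cpu_sum = 155 + 216 + 92 + 36 + 70 + 165 + 251 + 252 + 18 = 1255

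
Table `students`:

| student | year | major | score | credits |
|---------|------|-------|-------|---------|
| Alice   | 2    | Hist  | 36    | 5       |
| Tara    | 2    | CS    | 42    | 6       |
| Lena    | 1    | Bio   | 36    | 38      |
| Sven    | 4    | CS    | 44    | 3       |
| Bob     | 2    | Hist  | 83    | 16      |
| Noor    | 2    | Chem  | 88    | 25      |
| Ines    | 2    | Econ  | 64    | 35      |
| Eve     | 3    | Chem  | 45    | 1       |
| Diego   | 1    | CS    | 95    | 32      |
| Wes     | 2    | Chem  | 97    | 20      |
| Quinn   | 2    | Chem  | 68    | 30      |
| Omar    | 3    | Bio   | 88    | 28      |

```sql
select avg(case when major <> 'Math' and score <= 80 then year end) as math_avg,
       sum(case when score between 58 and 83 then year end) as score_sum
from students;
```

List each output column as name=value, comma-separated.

math_avg=2.2857142857, score_sum=6

[math_avg: major <> 'Math' and score <= 80]
student=Alice: ✓ → 2
student=Tara: ✓ → 2
student=Lena: ✓ → 1
student=Sven: ✓ → 4
student=Bob: ✗
student=Noor: ✗
student=Ines: ✓ → 2
student=Eve: ✓ → 3
student=Diego: ✗
student=Wes: ✗
student=Quinn: ✓ → 2
student=Omar: ✗
math_avg = (2 + 2 + 1 + 4 + 2 + 3 + 2) / 7 = 2.2857142857
—
[score_sum: score between 58 and 83]
student=Alice: ✗
student=Tara: ✗
student=Lena: ✗
student=Sven: ✗
student=Bob: ✓ → 2
student=Noor: ✗
student=Ines: ✓ → 2
student=Eve: ✗
student=Diego: ✗
student=Wes: ✗
student=Quinn: ✓ → 2
student=Omar: ✗
score_sum = 2 + 2 + 2 = 6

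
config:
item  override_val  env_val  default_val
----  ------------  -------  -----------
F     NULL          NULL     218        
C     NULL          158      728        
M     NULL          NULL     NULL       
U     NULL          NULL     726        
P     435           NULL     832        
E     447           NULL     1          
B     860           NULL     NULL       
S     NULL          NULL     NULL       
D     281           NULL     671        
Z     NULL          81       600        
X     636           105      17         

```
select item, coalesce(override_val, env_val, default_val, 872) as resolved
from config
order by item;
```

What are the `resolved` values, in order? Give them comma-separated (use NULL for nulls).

item=B: override_val=860 → 860
item=C: override_val=NULL, env_val=158 → 158
item=D: override_val=281 → 281
item=E: override_val=447 → 447
item=F: override_val=NULL, env_val=NULL, default_val=218 → 218
item=M: override_val=NULL, env_val=NULL, default_val=NULL, → literal 872 → 872
item=P: override_val=435 → 435
item=S: override_val=NULL, env_val=NULL, default_val=NULL, → literal 872 → 872
item=U: override_val=NULL, env_val=NULL, default_val=726 → 726
item=X: override_val=636 → 636
item=Z: override_val=NULL, env_val=81 → 81

860, 158, 281, 447, 218, 872, 435, 872, 726, 636, 81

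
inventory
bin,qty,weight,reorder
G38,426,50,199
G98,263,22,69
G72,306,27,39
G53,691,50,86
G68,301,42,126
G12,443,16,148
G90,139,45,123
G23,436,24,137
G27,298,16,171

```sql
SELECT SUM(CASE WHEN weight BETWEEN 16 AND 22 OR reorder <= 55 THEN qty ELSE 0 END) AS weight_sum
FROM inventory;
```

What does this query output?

1310

bin=G38: ✗
bin=G98: ✓ → 263
bin=G72: ✓ → 306
bin=G53: ✗
bin=G68: ✗
bin=G12: ✓ → 443
bin=G90: ✗
bin=G23: ✗
bin=G27: ✓ → 298
weight_sum = 263 + 306 + 443 + 298 = 1310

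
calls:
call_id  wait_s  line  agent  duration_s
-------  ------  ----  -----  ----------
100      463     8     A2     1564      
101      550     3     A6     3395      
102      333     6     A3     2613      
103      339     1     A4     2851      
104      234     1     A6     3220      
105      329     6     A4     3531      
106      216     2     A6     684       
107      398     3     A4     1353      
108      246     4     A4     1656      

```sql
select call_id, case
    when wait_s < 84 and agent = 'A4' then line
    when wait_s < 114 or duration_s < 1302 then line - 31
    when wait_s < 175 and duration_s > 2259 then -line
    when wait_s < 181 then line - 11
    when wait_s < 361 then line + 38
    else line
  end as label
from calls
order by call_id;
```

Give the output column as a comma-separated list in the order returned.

call_id=100: ELSE → 8
call_id=101: ELSE → 3
call_id=102: wait_s < 361 → 44
call_id=103: wait_s < 361 → 39
call_id=104: wait_s < 361 → 39
call_id=105: wait_s < 361 → 44
call_id=106: wait_s < 114 or duration_s < 1302 → -29
call_id=107: ELSE → 3
call_id=108: wait_s < 361 → 42

8, 3, 44, 39, 39, 44, -29, 3, 42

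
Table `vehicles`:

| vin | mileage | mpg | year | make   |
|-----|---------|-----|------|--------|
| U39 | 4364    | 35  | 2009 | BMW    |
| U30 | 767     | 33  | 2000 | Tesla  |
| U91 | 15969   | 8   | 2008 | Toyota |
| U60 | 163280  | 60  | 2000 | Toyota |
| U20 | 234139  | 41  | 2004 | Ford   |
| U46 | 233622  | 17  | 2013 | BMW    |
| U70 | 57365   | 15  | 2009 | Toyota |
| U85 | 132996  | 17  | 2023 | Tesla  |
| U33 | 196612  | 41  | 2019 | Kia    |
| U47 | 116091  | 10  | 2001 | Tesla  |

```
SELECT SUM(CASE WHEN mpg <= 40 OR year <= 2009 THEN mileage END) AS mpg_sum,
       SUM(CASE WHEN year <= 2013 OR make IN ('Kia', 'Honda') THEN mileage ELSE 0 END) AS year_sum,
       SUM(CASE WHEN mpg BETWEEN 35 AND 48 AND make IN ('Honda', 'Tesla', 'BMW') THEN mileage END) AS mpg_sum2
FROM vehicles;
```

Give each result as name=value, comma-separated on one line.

mpg_sum=958593, year_sum=1022209, mpg_sum2=4364

[mpg_sum: mpg <= 40 OR year <= 2009]
vin=U39: ✓ → 4364
vin=U30: ✓ → 767
vin=U91: ✓ → 15969
vin=U60: ✓ → 163280
vin=U20: ✓ → 234139
vin=U46: ✓ → 233622
vin=U70: ✓ → 57365
vin=U85: ✓ → 132996
vin=U33: ✗
vin=U47: ✓ → 116091
mpg_sum = 4364 + 767 + 15969 + 163280 + 234139 + 233622 + 57365 + 132996 + 116091 = 958593
—
[year_sum: year <= 2013 OR make IN ('Kia', 'Honda')]
vin=U39: ✓ → 4364
vin=U30: ✓ → 767
vin=U91: ✓ → 15969
vin=U60: ✓ → 163280
vin=U20: ✓ → 234139
vin=U46: ✓ → 233622
vin=U70: ✓ → 57365
vin=U85: ✗
vin=U33: ✓ → 196612
vin=U47: ✓ → 116091
year_sum = 4364 + 767 + 15969 + 163280 + 234139 + 233622 + 57365 + 196612 + 116091 = 1022209
—
[mpg_sum2: mpg BETWEEN 35 AND 48 AND make IN ('Honda', 'Tesla', 'BMW')]
vin=U39: ✓ → 4364
vin=U30: ✗
vin=U91: ✗
vin=U60: ✗
vin=U20: ✗
vin=U46: ✗
vin=U70: ✗
vin=U85: ✗
vin=U33: ✗
vin=U47: ✗
mpg_sum2 = 4364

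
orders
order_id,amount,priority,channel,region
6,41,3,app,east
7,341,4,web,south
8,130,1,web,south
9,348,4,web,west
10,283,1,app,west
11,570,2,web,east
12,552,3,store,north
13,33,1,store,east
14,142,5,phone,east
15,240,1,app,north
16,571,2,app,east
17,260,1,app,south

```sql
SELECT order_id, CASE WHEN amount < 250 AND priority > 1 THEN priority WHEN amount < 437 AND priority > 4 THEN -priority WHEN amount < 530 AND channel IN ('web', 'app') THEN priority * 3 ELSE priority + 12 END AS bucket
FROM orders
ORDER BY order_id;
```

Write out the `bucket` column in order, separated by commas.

3, 12, 3, 12, 3, 14, 15, 13, 5, 3, 14, 3

order_id=6: amount < 250 AND priority > 1 → 3
order_id=7: amount < 530 AND channel IN ('web', 'app') → 12
order_id=8: amount < 530 AND channel IN ('web', 'app') → 3
order_id=9: amount < 530 AND channel IN ('web', 'app') → 12
order_id=10: amount < 530 AND channel IN ('web', 'app') → 3
order_id=11: ELSE → 14
order_id=12: ELSE → 15
order_id=13: ELSE → 13
order_id=14: amount < 250 AND priority > 1 → 5
order_id=15: amount < 530 AND channel IN ('web', 'app') → 3
order_id=16: ELSE → 14
order_id=17: amount < 530 AND channel IN ('web', 'app') → 3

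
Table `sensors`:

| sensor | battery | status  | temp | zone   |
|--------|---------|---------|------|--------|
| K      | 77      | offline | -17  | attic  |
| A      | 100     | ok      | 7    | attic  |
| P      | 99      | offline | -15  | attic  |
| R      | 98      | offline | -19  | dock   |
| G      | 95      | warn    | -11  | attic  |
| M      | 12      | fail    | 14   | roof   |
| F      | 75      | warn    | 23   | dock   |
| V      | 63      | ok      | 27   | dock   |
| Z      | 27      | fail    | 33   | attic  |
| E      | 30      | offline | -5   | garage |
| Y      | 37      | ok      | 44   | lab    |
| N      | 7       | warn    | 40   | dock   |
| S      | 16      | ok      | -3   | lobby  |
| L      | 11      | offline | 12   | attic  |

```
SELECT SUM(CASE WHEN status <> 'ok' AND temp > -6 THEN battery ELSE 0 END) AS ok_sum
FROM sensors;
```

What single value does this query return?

sensor=K: ✗
sensor=A: ✗
sensor=P: ✗
sensor=R: ✗
sensor=G: ✗
sensor=M: ✓ → 12
sensor=F: ✓ → 75
sensor=V: ✗
sensor=Z: ✓ → 27
sensor=E: ✓ → 30
sensor=Y: ✗
sensor=N: ✓ → 7
sensor=S: ✗
sensor=L: ✓ → 11
ok_sum = 12 + 75 + 27 + 30 + 7 + 11 = 162

162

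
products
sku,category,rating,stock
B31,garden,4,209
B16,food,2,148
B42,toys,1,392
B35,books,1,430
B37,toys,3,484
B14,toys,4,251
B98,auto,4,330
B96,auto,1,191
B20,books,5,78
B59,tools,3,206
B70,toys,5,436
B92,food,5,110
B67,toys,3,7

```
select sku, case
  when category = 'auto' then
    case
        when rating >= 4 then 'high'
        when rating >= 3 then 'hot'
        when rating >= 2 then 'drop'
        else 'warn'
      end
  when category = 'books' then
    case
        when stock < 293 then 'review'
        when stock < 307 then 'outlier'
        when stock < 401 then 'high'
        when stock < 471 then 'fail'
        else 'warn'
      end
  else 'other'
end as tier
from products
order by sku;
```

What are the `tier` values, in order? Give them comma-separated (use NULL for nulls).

sku=B14: category='toys' → outer ELSE → other
sku=B16: category='food' → outer ELSE → other
sku=B20: category='books' → inner[stock < 293] → review
sku=B31: category='garden' → outer ELSE → other
sku=B35: category='books' → inner[stock < 471] → fail
sku=B37: category='toys' → outer ELSE → other
sku=B42: category='toys' → outer ELSE → other
sku=B59: category='tools' → outer ELSE → other
sku=B67: category='toys' → outer ELSE → other
sku=B70: category='toys' → outer ELSE → other
sku=B92: category='food' → outer ELSE → other
sku=B96: category='auto' → inner[ELSE] → warn
sku=B98: category='auto' → inner[rating >= 4] → high

other, other, review, other, fail, other, other, other, other, other, other, warn, high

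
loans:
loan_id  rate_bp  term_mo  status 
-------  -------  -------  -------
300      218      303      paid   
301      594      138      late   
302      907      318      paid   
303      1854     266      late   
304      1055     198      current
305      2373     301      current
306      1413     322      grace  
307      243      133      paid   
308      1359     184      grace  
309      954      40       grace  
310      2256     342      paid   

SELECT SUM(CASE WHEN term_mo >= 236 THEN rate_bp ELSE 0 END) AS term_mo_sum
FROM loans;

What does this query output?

9021

loan_id=300: ✓ → 218
loan_id=301: ✗
loan_id=302: ✓ → 907
loan_id=303: ✓ → 1854
loan_id=304: ✗
loan_id=305: ✓ → 2373
loan_id=306: ✓ → 1413
loan_id=307: ✗
loan_id=308: ✗
loan_id=309: ✗
loan_id=310: ✓ → 2256
term_mo_sum = 218 + 907 + 1854 + 2373 + 1413 + 2256 = 9021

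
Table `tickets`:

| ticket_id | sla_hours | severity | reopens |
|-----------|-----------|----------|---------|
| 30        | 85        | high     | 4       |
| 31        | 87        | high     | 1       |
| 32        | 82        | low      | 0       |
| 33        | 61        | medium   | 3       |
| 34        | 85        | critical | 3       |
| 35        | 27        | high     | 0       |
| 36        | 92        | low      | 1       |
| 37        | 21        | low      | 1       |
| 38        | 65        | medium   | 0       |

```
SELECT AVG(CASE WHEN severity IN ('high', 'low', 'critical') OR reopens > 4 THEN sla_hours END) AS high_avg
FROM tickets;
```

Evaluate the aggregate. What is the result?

68.4285714286

ticket_id=30: ✓ → 85
ticket_id=31: ✓ → 87
ticket_id=32: ✓ → 82
ticket_id=33: ✗
ticket_id=34: ✓ → 85
ticket_id=35: ✓ → 27
ticket_id=36: ✓ → 92
ticket_id=37: ✓ → 21
ticket_id=38: ✗
high_avg = (85 + 87 + 82 + 85 + 27 + 92 + 21) / 7 = 68.4285714286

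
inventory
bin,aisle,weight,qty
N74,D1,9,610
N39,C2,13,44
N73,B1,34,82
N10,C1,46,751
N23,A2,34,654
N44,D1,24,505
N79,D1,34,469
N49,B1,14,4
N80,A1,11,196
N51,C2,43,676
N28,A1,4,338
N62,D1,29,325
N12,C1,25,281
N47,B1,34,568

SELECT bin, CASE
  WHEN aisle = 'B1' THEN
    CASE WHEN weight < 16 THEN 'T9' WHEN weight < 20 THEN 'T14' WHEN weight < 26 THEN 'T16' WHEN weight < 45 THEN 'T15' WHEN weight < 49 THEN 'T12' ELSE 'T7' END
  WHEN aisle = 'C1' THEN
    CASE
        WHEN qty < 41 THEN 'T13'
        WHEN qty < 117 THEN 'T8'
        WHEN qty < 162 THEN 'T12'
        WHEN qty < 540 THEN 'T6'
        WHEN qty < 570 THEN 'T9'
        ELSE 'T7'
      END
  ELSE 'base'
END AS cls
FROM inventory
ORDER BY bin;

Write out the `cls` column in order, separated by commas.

T7, T6, base, base, base, base, T15, T9, base, base, T15, base, base, base

bin=N10: aisle='C1' → inner[ELSE] → T7
bin=N12: aisle='C1' → inner[qty < 540] → T6
bin=N23: aisle='A2' → outer ELSE → base
bin=N28: aisle='A1' → outer ELSE → base
bin=N39: aisle='C2' → outer ELSE → base
bin=N44: aisle='D1' → outer ELSE → base
bin=N47: aisle='B1' → inner[weight < 45] → T15
bin=N49: aisle='B1' → inner[weight < 16] → T9
bin=N51: aisle='C2' → outer ELSE → base
bin=N62: aisle='D1' → outer ELSE → base
bin=N73: aisle='B1' → inner[weight < 45] → T15
bin=N74: aisle='D1' → outer ELSE → base
bin=N79: aisle='D1' → outer ELSE → base
bin=N80: aisle='A1' → outer ELSE → base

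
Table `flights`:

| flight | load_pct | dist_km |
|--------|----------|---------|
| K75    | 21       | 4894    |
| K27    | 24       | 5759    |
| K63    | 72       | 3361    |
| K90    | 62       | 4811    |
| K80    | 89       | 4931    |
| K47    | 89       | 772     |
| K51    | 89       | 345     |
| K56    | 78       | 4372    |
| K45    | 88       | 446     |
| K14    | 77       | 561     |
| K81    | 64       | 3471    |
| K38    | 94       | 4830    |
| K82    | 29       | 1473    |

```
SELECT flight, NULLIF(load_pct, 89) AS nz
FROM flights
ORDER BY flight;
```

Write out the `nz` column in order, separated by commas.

flight=K14: load_pct=77 vs 89: differ → 77
flight=K27: load_pct=24 vs 89: differ → 24
flight=K38: load_pct=94 vs 89: differ → 94
flight=K45: load_pct=88 vs 89: differ → 88
flight=K47: load_pct=89 vs 89: equal → NULL
flight=K51: load_pct=89 vs 89: equal → NULL
flight=K56: load_pct=78 vs 89: differ → 78
flight=K63: load_pct=72 vs 89: differ → 72
flight=K75: load_pct=21 vs 89: differ → 21
flight=K80: load_pct=89 vs 89: equal → NULL
flight=K81: load_pct=64 vs 89: differ → 64
flight=K82: load_pct=29 vs 89: differ → 29
flight=K90: load_pct=62 vs 89: differ → 62

77, 24, 94, 88, NULL, NULL, 78, 72, 21, NULL, 64, 29, 62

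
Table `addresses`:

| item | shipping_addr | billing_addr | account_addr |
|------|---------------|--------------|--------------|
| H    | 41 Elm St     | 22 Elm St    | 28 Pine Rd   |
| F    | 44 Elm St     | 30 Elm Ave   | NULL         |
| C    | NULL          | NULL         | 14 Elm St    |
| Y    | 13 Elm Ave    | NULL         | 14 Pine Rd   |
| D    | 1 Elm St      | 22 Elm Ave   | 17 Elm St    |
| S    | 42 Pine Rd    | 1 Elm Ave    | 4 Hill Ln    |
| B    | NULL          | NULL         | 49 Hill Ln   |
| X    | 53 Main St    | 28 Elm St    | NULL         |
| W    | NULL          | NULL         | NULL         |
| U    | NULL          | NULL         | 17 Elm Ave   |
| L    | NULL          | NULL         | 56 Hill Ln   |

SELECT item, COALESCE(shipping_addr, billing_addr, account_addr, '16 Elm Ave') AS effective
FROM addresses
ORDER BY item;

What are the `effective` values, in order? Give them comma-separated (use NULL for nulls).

item=B: shipping_addr=NULL, billing_addr=NULL, account_addr=49 Hill Ln → 49 Hill Ln
item=C: shipping_addr=NULL, billing_addr=NULL, account_addr=14 Elm St → 14 Elm St
item=D: shipping_addr=1 Elm St → 1 Elm St
item=F: shipping_addr=44 Elm St → 44 Elm St
item=H: shipping_addr=41 Elm St → 41 Elm St
item=L: shipping_addr=NULL, billing_addr=NULL, account_addr=56 Hill Ln → 56 Hill Ln
item=S: shipping_addr=42 Pine Rd → 42 Pine Rd
item=U: shipping_addr=NULL, billing_addr=NULL, account_addr=17 Elm Ave → 17 Elm Ave
item=W: shipping_addr=NULL, billing_addr=NULL, account_addr=NULL, → literal 16 Elm Ave → 16 Elm Ave
item=X: shipping_addr=53 Main St → 53 Main St
item=Y: shipping_addr=13 Elm Ave → 13 Elm Ave

49 Hill Ln, 14 Elm St, 1 Elm St, 44 Elm St, 41 Elm St, 56 Hill Ln, 42 Pine Rd, 17 Elm Ave, 16 Elm Ave, 53 Main St, 13 Elm Ave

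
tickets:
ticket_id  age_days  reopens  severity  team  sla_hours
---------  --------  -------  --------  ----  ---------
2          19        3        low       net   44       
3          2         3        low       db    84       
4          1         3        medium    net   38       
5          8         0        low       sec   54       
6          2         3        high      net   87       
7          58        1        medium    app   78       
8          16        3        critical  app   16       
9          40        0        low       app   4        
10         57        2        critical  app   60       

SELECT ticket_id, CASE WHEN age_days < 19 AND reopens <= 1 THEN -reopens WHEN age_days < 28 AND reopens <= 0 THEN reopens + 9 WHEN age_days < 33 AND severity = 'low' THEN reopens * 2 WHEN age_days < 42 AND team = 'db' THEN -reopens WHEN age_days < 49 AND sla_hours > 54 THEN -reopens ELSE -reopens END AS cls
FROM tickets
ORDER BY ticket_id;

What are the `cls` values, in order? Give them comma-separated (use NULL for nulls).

6, 6, -3, 0, -3, -1, -3, 0, -2

ticket_id=2: age_days < 33 AND severity = 'low' → 6
ticket_id=3: age_days < 33 AND severity = 'low' → 6
ticket_id=4: ELSE → -3
ticket_id=5: age_days < 19 AND reopens <= 1 → 0
ticket_id=6: age_days < 49 AND sla_hours > 54 → -3
ticket_id=7: ELSE → -1
ticket_id=8: ELSE → -3
ticket_id=9: ELSE → 0
ticket_id=10: ELSE → -2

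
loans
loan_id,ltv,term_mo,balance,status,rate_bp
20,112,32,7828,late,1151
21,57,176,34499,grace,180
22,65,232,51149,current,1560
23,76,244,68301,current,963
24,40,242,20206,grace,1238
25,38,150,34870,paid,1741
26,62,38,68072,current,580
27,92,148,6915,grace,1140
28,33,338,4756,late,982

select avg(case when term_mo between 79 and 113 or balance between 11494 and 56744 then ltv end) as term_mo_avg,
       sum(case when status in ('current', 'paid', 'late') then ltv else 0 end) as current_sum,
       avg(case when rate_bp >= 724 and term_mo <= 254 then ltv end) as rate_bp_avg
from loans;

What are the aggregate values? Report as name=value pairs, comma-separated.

[term_mo_avg: term_mo between 79 and 113 or balance between 11494 and 56744]
loan_id=20: ✗
loan_id=21: ✓ → 57
loan_id=22: ✓ → 65
loan_id=23: ✗
loan_id=24: ✓ → 40
loan_id=25: ✓ → 38
loan_id=26: ✗
loan_id=27: ✗
loan_id=28: ✗
term_mo_avg = (57 + 65 + 40 + 38) / 4 = 50
—
[current_sum: status in ('current', 'paid', 'late')]
loan_id=20: ✓ → 112
loan_id=21: ✗
loan_id=22: ✓ → 65
loan_id=23: ✓ → 76
loan_id=24: ✗
loan_id=25: ✓ → 38
loan_id=26: ✓ → 62
loan_id=27: ✗
loan_id=28: ✓ → 33
current_sum = 112 + 65 + 76 + 38 + 62 + 33 = 386
—
[rate_bp_avg: rate_bp >= 724 and term_mo <= 254]
loan_id=20: ✓ → 112
loan_id=21: ✗
loan_id=22: ✓ → 65
loan_id=23: ✓ → 76
loan_id=24: ✓ → 40
loan_id=25: ✓ → 38
loan_id=26: ✗
loan_id=27: ✓ → 92
loan_id=28: ✗
rate_bp_avg = (112 + 65 + 76 + 40 + 38 + 92) / 6 = 70.5

term_mo_avg=50, current_sum=386, rate_bp_avg=70.5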